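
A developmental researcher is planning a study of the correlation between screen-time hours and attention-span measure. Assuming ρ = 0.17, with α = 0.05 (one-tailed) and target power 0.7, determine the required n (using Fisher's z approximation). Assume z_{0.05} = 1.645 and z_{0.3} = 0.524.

Fisher's z: C = ½·ln((1+r)/(1−r)) = ½·ln(1.4096) = 0.1717.
n = ((z_{α} + z_β)/C)² + 3.
(1.645 + 0.524) / 0.1717 = 2.169 / 0.1717 = 12.632.
n = 12.632² + 3 = 159.58 + 3 = 162.6.
Round up.

n = 163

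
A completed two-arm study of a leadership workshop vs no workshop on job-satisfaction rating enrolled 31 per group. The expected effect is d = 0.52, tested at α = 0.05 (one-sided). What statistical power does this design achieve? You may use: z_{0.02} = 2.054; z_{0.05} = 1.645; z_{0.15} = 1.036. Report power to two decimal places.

power ≈ 0.66

For two equal groups, power = Φ(d·√(n/2) − z_{α}).
d·√(n/2) = 0.52 × √(31/2) = 0.52 × 3.937 = 2.047.
z_β = 2.047 − 1.645 = 0.402.
Power = Φ(0.402) = 0.656.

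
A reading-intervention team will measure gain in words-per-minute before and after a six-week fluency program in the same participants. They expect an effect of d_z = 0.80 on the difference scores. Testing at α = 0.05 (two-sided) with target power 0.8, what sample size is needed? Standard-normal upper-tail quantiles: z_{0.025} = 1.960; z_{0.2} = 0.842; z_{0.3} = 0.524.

For a paired (one-sample on differences) test: n = ((z_{α/2} + z_β) / d)².
z_{α/2} + z_β = 1.960 + 0.842 = 2.802.
n = (2.802 / 0.80)² = 3.502² = 12.27.
Round up.

n = 13 pairs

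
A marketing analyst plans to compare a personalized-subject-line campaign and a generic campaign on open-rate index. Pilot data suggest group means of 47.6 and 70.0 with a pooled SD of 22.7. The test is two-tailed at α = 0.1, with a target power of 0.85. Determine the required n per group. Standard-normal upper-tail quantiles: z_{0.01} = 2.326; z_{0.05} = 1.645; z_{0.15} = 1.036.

n = 15 per group

Cohen's d = |M₁ − M₂| / SD_pooled = |47.6 − 70.0| / 22.7 = 22.4 / 22.7 = 0.987.
For two independent groups with equal n: n = 2·((z_{α/2} + z_β) / d)².
z_{α/2} + z_β = 1.645 + 1.036 = 2.681.
n = 2 × (2.681 / 0.987)² = 2 × 2.716² = 2 × 7.38 = 14.8.
Round up to the next whole participant.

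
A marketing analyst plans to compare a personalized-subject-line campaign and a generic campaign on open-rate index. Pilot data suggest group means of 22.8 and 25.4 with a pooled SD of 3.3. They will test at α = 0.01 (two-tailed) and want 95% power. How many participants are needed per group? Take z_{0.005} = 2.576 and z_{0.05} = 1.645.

Cohen's d = |M₁ − M₂| / SD_pooled = |22.8 − 25.4| / 3.3 = 2.6 / 3.3 = 0.788.
For two independent groups with equal n: n = 2·((z_{α/2} + z_β) / d)².
z_{α/2} + z_β = 2.576 + 1.645 = 4.221.
n = 2 × (4.221 / 0.788)² = 2 × 5.357² = 2 × 28.69 = 57.4.
Round up to the next whole participant.

n = 58 per group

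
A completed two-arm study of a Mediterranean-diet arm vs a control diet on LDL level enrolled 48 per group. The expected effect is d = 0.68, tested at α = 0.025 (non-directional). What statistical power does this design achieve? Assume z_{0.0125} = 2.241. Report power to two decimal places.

For two equal groups, power = Φ(d·√(n/2) − z_{α/2}).
d·√(n/2) = 0.68 × √(48/2) = 0.68 × 4.899 = 3.331.
z_β = 3.331 − 2.241 = 1.090.
Power = Φ(1.090) = 0.862.

power ≈ 0.86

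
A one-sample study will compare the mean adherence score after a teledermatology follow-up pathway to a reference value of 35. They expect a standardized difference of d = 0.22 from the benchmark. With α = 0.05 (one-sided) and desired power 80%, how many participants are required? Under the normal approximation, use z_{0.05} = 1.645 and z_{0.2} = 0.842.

n = 128

For a one-sample test: n = ((z_{α} + z_β) / d)².
z_{α} + z_β = 1.645 + 0.842 = 2.487.
n = (2.487 / 0.22)² = 11.305² = 127.79.
Round up.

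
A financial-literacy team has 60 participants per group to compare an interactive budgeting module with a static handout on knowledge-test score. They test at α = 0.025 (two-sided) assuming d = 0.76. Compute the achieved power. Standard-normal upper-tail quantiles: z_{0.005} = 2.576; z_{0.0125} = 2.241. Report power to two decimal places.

For two equal groups, power = Φ(d·√(n/2) − z_{α/2}).
d·√(n/2) = 0.76 × √(60/2) = 0.76 × 5.477 = 4.163.
z_β = 4.163 − 2.241 = 1.922.
Power = Φ(1.922) = 0.973.

power ≈ 0.97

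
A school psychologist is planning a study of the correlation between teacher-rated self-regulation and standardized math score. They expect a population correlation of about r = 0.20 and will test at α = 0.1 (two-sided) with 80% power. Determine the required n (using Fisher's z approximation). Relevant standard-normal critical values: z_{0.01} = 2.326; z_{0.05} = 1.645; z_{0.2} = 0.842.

n = 154

Fisher's z: C = ½·ln((1+r)/(1−r)) = ½·ln(1.5000) = 0.2027.
n = ((z_{α/2} + z_β)/C)² + 3.
(1.645 + 0.842) / 0.2027 = 2.487 / 0.2027 = 12.269.
n = 12.269² + 3 = 150.54 + 3 = 153.5.
Round up.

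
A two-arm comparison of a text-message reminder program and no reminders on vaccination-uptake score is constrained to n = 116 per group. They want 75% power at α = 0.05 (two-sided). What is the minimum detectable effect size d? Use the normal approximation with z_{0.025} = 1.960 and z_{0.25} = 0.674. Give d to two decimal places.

For two independent groups of n = 116 each: d_min = (z_{α/2} + z_β)·√(2/n).
z-sum = 1.960 + 0.674 = 2.634.
d_min = 2.634 × √(2/116) = 2.634 × 0.1313 = 0.346.

d_min ≈ 0.35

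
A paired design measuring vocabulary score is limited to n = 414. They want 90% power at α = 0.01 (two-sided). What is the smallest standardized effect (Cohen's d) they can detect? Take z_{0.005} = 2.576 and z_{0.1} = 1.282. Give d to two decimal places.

For a single sample (or paired design) of n = 414: d_min = (z_{α/2} + z_β)/√n.
z-sum = 2.576 + 1.282 = 3.858.
d_min = 3.858 / √414 = 3.858 / 20.347 = 0.190.

d_min ≈ 0.19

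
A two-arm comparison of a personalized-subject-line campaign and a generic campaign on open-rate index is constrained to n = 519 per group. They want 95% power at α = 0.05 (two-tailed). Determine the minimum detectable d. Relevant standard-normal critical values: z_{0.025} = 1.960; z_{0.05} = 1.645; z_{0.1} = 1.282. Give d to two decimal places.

d_min ≈ 0.22

For two independent groups of n = 519 each: d_min = (z_{α/2} + z_β)·√(2/n).
z-sum = 1.960 + 1.645 = 3.605.
d_min = 3.605 × √(2/519) = 3.605 × 0.0621 = 0.224.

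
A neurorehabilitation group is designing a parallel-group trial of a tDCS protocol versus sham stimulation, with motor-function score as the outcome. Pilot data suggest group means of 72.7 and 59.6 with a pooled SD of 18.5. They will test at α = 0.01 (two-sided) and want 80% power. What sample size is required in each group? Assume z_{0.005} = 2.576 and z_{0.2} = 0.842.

n = 47 per group

Cohen's d = |M₁ − M₂| / SD_pooled = |72.7 − 59.6| / 18.5 = 13.1 / 18.5 = 0.708.
For two independent groups with equal n: n = 2·((z_{α/2} + z_β) / d)².
z_{α/2} + z_β = 2.576 + 0.842 = 3.418.
n = 2 × (3.418 / 0.708)² = 2 × 4.828² = 2 × 23.31 = 46.6.
Round up to the next whole participant.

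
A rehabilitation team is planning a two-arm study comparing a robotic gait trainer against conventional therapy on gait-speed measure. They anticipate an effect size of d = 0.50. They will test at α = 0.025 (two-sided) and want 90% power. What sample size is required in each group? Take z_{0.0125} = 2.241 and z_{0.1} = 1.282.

n = 100 per group

For two independent groups with equal n: n = 2·((z_{α/2} + z_β) / d)².
z_{α/2} + z_β = 2.241 + 1.282 = 3.523.
n = 2 × (3.523 / 0.50)² = 2 × 7.046² = 2 × 49.65 = 99.3.
Round up to the next whole participant.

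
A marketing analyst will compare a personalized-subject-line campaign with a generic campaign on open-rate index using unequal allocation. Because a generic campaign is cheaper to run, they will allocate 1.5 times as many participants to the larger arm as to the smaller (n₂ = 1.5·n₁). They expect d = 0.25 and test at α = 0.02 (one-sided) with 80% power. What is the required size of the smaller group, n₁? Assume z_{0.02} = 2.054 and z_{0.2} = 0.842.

With allocation ratio k = n₂/n₁ = 1.5, Var(x̄₁−x̄₂) = σ²(1/n₁ + 1/(k·n₁)) = σ²·(k+1)/(k·n₁).
So n₁ = (1 + 1/k)·((z_{α} + z_β)/d)² = 1.667 × (2.896/0.25)².
n₁ = 1.667 × 134.19 = 223.6.
Round up: n₁ = 224, giving n₂ = 1.5 × 224 = 336.

n₁ = 224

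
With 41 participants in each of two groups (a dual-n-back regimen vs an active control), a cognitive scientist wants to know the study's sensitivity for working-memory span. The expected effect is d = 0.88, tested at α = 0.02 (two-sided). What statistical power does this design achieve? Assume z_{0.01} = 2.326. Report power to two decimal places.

power ≈ 0.95

For two equal groups, power = Φ(d·√(n/2) − z_{α/2}).
d·√(n/2) = 0.88 × √(41/2) = 0.88 × 4.528 = 3.984.
z_β = 3.984 − 2.326 = 1.658.
Power = Φ(1.658) = 0.951.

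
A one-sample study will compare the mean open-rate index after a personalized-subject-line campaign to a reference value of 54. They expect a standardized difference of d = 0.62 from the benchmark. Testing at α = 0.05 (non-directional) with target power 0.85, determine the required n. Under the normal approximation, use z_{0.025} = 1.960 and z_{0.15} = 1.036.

n = 24

For a one-sample test: n = ((z_{α/2} + z_β) / d)².
z_{α/2} + z_β = 1.960 + 1.036 = 2.996.
n = (2.996 / 0.62)² = 4.832² = 23.35.
Round up.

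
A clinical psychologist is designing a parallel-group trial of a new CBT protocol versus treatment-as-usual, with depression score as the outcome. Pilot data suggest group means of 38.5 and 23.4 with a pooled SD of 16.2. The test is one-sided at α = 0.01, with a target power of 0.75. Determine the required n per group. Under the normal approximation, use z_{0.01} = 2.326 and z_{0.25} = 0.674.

n = 21 per group

Cohen's d = |M₁ − M₂| / SD_pooled = |38.5 − 23.4| / 16.2 = 15.1 / 16.2 = 0.932.
For two independent groups with equal n: n = 2·((z_{α} + z_β) / d)².
z_{α} + z_β = 2.326 + 0.674 = 3.000.
n = 2 × (3.000 / 0.932)² = 2 × 3.219² = 2 × 10.36 = 20.7.
Round up to the next whole participant.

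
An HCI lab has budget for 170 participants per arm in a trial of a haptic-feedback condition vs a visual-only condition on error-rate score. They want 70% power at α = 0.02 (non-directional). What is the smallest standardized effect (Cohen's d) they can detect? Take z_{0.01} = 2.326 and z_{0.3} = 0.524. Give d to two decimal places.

For two independent groups of n = 170 each: d_min = (z_{α/2} + z_β)·√(2/n).
z-sum = 2.326 + 0.524 = 2.850.
d_min = 2.850 × √(2/170) = 2.850 × 0.1085 = 0.309.

d_min ≈ 0.31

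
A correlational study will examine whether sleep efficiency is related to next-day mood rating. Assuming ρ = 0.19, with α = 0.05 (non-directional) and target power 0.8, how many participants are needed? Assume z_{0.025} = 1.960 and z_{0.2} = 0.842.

Fisher's z: C = ½·ln((1+r)/(1−r)) = ½·ln(1.4691) = 0.1923.
n = ((z_{α/2} + z_β)/C)² + 3.
(1.960 + 0.842) / 0.1923 = 2.802 / 0.1923 = 14.571.
n = 14.571² + 3 = 212.31 + 3 = 215.3.
Round up.

n = 216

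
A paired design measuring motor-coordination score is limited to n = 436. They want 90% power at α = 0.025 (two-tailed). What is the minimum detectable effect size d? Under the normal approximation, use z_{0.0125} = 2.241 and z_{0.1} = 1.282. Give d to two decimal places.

d_min ≈ 0.17

For a single sample (or paired design) of n = 436: d_min = (z_{α/2} + z_β)/√n.
z-sum = 2.241 + 1.282 = 3.523.
d_min = 3.523 / √436 = 3.523 / 20.881 = 0.169.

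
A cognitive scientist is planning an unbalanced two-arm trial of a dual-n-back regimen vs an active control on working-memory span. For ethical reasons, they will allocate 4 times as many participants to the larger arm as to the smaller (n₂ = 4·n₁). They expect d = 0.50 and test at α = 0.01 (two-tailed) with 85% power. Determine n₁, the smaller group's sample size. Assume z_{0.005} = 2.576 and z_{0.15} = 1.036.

n₁ = 66

With allocation ratio k = n₂/n₁ = 4, Var(x̄₁−x̄₂) = σ²(1/n₁ + 1/(k·n₁)) = σ²·(k+1)/(k·n₁).
So n₁ = (1 + 1/k)·((z_{α/2} + z_β)/d)² = 1.250 × (3.612/0.50)².
n₁ = 1.250 × 52.19 = 65.2.
Round up: n₁ = 66, giving n₂ = 4 × 66 = 264.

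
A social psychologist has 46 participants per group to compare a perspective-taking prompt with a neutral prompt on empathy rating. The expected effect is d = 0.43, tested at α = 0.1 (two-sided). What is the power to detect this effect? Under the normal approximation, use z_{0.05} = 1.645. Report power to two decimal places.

For two equal groups, power = Φ(d·√(n/2) − z_{α/2}).
d·√(n/2) = 0.43 × √(46/2) = 0.43 × 4.796 = 2.062.
z_β = 2.062 − 1.645 = 0.417.
Power = Φ(0.417) = 0.662.

power ≈ 0.66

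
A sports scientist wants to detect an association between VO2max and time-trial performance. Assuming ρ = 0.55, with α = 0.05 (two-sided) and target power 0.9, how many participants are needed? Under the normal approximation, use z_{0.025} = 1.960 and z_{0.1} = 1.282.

Fisher's z: C = ½·ln((1+r)/(1−r)) = ½·ln(3.4444) = 0.6184.
n = ((z_{α/2} + z_β)/C)² + 3.
(1.960 + 1.282) / 0.6184 = 3.242 / 0.6184 = 5.243.
n = 5.243² + 3 = 27.48 + 3 = 30.5.
Round up.

n = 31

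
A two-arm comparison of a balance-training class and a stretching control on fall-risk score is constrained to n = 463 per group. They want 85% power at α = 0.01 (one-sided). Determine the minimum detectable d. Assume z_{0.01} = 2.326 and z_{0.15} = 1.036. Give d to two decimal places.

For two independent groups of n = 463 each: d_min = (z_{α} + z_β)·√(2/n).
z-sum = 2.326 + 1.036 = 3.362.
d_min = 3.362 × √(2/463) = 3.362 × 0.0657 = 0.221.

d_min ≈ 0.22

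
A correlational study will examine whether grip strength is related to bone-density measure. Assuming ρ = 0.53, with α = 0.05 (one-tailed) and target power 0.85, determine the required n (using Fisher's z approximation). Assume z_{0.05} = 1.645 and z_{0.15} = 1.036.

n = 24

Fisher's z: C = ½·ln((1+r)/(1−r)) = ½·ln(3.2553) = 0.5901.
n = ((z_{α} + z_β)/C)² + 3.
(1.645 + 1.036) / 0.5901 = 2.681 / 0.5901 = 4.543.
n = 4.543² + 3 = 20.64 + 3 = 23.6.
Round up.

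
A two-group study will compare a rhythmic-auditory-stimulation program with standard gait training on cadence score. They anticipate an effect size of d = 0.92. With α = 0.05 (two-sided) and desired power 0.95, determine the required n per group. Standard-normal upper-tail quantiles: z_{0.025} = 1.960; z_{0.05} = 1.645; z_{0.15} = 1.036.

For two independent groups with equal n: n = 2·((z_{α/2} + z_β) / d)².
z_{α/2} + z_β = 1.960 + 1.645 = 3.605.
n = 2 × (3.605 / 0.92)² = 2 × 3.918² = 2 × 15.35 = 30.7.
Round up to the next whole participant.

n = 31 per group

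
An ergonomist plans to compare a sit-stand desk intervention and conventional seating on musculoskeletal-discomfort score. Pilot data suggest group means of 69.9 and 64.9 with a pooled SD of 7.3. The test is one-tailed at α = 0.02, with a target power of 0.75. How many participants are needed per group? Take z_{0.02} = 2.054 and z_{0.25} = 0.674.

n = 32 per group

Cohen's d = |M₁ − M₂| / SD_pooled = |69.9 − 64.9| / 7.3 = 5.0 / 7.3 = 0.685.
For two independent groups with equal n: n = 2·((z_{α} + z_β) / d)².
z_{α} + z_β = 2.054 + 0.674 = 2.728.
n = 2 × (2.728 / 0.685)² = 2 × 3.982² = 2 × 15.86 = 31.7.
Round up to the next whole participant.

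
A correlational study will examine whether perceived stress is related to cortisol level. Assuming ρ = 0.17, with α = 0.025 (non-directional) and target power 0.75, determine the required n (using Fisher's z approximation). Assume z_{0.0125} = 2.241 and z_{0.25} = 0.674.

Fisher's z: C = ½·ln((1+r)/(1−r)) = ½·ln(1.4096) = 0.1717.
n = ((z_{α/2} + z_β)/C)² + 3.
(2.241 + 0.674) / 0.1717 = 2.915 / 0.1717 = 16.977.
n = 16.977² + 3 = 288.23 + 3 = 291.2.
Round up.

n = 292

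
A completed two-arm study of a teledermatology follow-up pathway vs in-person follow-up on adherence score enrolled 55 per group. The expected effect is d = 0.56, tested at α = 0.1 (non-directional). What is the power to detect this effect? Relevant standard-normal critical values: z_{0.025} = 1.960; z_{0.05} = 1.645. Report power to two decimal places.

For two equal groups, power = Φ(d·√(n/2) − z_{α/2}).
d·√(n/2) = 0.56 × √(55/2) = 0.56 × 5.244 = 2.937.
z_β = 2.937 − 1.645 = 1.292.
Power = Φ(1.292) = 0.902.

power ≈ 0.90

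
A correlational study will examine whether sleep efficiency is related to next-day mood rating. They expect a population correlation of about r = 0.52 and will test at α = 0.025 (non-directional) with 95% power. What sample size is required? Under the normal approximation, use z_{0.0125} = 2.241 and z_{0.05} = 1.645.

Fisher's z: C = ½·ln((1+r)/(1−r)) = ½·ln(3.1667) = 0.5763.
n = ((z_{α/2} + z_β)/C)² + 3.
(2.241 + 1.645) / 0.5763 = 3.886 / 0.5763 = 6.743.
n = 6.743² + 3 = 45.47 + 3 = 48.5.
Round up.

n = 49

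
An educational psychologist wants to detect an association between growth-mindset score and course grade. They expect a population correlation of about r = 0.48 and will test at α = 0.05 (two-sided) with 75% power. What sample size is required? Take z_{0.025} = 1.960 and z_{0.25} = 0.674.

Fisher's z: C = ½·ln((1+r)/(1−r)) = ½·ln(2.8462) = 0.5230.
n = ((z_{α/2} + z_β)/C)² + 3.
(1.960 + 0.674) / 0.5230 = 2.634 / 0.5230 = 5.036.
n = 5.036² + 3 = 25.36 + 3 = 28.4.
Round up.

n = 29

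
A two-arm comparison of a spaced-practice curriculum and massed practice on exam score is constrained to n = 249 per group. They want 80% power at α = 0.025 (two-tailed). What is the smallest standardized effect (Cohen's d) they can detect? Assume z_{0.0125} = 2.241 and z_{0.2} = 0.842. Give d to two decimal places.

d_min ≈ 0.28

For two independent groups of n = 249 each: d_min = (z_{α/2} + z_β)·√(2/n).
z-sum = 2.241 + 0.842 = 3.083.
d_min = 3.083 × √(2/249) = 3.083 × 0.0896 = 0.276.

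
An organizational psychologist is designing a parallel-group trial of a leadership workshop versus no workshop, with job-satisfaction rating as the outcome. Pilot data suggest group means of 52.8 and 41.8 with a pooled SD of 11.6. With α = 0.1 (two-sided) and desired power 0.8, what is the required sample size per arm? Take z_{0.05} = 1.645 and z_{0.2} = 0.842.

Cohen's d = |M₁ − M₂| / SD_pooled = |52.8 − 41.8| / 11.6 = 11.0 / 11.6 = 0.948.
For two independent groups with equal n: n = 2·((z_{α/2} + z_β) / d)².
z_{α/2} + z_β = 1.645 + 0.842 = 2.487.
n = 2 × (2.487 / 0.948)² = 2 × 2.623² = 2 × 6.88 = 13.8.
Round up to the next whole participant.

n = 14 per group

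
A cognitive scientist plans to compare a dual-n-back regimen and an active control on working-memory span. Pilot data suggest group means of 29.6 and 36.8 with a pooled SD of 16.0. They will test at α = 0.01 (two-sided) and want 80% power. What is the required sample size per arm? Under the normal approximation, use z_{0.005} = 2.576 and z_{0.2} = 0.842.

Cohen's d = |M₁ − M₂| / SD_pooled = |29.6 − 36.8| / 16.0 = 7.2 / 16.0 = 0.450.
For two independent groups with equal n: n = 2·((z_{α/2} + z_β) / d)².
z_{α/2} + z_β = 2.576 + 0.842 = 3.418.
n = 2 × (3.418 / 0.450)² = 2 × 7.596² = 2 × 57.69 = 115.4.
Round up to the next whole participant.

n = 116 per group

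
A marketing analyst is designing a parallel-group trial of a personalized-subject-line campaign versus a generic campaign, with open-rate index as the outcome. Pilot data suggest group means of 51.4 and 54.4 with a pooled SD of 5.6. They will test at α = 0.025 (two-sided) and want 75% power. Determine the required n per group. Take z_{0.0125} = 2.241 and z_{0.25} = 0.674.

Cohen's d = |M₁ − M₂| / SD_pooled = |51.4 − 54.4| / 5.6 = 3.0 / 5.6 = 0.536.
For two independent groups with equal n: n = 2·((z_{α/2} + z_β) / d)².
z_{α/2} + z_β = 2.241 + 0.674 = 2.915.
n = 2 × (2.915 / 0.536)² = 2 × 5.438² = 2 × 29.58 = 59.2.
Round up to the next whole participant.

n = 60 per group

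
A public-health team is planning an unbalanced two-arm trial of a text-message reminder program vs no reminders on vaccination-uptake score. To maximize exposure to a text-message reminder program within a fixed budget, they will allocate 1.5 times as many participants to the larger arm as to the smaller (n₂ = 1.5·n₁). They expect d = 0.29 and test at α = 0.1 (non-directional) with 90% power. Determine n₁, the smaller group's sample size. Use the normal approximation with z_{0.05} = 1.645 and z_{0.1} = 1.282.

n₁ = 170

With allocation ratio k = n₂/n₁ = 1.5, Var(x̄₁−x̄₂) = σ²(1/n₁ + 1/(k·n₁)) = σ²·(k+1)/(k·n₁).
So n₁ = (1 + 1/k)·((z_{α/2} + z_β)/d)² = 1.667 × (2.927/0.29)².
n₁ = 1.667 × 101.87 = 169.8.
Round up: n₁ = 170, giving n₂ = 1.5 × 170 = 255.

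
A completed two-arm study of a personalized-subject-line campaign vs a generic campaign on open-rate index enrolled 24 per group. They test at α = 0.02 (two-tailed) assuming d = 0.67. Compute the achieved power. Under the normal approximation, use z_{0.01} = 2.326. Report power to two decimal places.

For two equal groups, power = Φ(d·√(n/2) − z_{α/2}).
d·√(n/2) = 0.67 × √(24/2) = 0.67 × 3.464 = 2.321.
z_β = 2.321 − 2.326 = -0.005.
Power = Φ(-0.005) = 0.498.

power ≈ 0.50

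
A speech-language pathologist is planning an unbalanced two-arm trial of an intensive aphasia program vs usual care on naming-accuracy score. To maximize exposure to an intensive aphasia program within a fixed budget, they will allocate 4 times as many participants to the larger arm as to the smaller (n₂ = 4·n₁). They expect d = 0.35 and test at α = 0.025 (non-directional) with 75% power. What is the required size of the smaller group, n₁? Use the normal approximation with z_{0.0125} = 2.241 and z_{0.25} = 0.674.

n₁ = 87

With allocation ratio k = n₂/n₁ = 4, Var(x̄₁−x̄₂) = σ²(1/n₁ + 1/(k·n₁)) = σ²·(k+1)/(k·n₁).
So n₁ = (1 + 1/k)·((z_{α/2} + z_β)/d)² = 1.250 × (2.915/0.35)².
n₁ = 1.250 × 69.37 = 86.7.
Round up: n₁ = 87, giving n₂ = 4 × 87 = 348.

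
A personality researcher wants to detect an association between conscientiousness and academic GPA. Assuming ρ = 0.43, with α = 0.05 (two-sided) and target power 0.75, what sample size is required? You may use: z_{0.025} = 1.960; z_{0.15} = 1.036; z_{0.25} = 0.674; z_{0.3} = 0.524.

n = 36

Fisher's z: C = ½·ln((1+r)/(1−r)) = ½·ln(2.5088) = 0.4599.
n = ((z_{α/2} + z_β)/C)² + 3.
(1.960 + 0.674) / 0.4599 = 2.634 / 0.4599 = 5.727.
n = 5.727² + 3 = 32.80 + 3 = 35.8.
Round up.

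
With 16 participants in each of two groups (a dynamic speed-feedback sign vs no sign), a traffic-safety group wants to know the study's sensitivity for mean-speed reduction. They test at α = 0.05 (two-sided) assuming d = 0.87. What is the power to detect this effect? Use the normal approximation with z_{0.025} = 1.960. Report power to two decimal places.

For two equal groups, power = Φ(d·√(n/2) − z_{α/2}).
d·√(n/2) = 0.87 × √(16/2) = 0.87 × 2.828 = 2.461.
z_β = 2.461 − 1.960 = 0.501.
Power = Φ(0.501) = 0.692.

power ≈ 0.69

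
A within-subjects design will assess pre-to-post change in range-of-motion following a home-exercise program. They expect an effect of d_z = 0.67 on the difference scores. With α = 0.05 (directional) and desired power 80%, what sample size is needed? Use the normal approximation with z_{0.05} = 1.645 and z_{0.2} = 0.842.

n = 14 pairs

For a paired (one-sample on differences) test: n = ((z_{α} + z_β) / d)².
z_{α} + z_β = 1.645 + 0.842 = 2.487.
n = (2.487 / 0.67)² = 3.712² = 13.78.
Round up.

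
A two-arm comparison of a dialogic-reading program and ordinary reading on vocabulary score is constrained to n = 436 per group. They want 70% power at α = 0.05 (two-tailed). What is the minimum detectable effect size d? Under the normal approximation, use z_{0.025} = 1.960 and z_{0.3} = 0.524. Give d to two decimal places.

d_min ≈ 0.17

For two independent groups of n = 436 each: d_min = (z_{α/2} + z_β)·√(2/n).
z-sum = 1.960 + 0.524 = 2.484.
d_min = 2.484 × √(2/436) = 2.484 × 0.0677 = 0.168.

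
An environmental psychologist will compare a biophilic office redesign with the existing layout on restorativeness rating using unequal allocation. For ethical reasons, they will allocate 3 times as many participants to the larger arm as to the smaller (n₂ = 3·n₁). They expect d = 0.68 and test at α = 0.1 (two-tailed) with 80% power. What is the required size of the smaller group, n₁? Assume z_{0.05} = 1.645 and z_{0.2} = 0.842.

n₁ = 18

With allocation ratio k = n₂/n₁ = 3, Var(x̄₁−x̄₂) = σ²(1/n₁ + 1/(k·n₁)) = σ²·(k+1)/(k·n₁).
So n₁ = (1 + 1/k)·((z_{α/2} + z_β)/d)² = 1.333 × (2.487/0.68)².
n₁ = 1.333 × 13.38 = 17.8.
Round up: n₁ = 18, giving n₂ = 3 × 18 = 54.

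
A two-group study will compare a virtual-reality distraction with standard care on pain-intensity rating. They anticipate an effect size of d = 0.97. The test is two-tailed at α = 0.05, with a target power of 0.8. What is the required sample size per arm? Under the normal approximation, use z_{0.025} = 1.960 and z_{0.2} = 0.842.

n = 17 per group

For two independent groups with equal n: n = 2·((z_{α/2} + z_β) / d)².
z_{α/2} + z_β = 1.960 + 0.842 = 2.802.
n = 2 × (2.802 / 0.97)² = 2 × 2.889² = 2 × 8.34 = 16.7.
Round up to the next whole participant.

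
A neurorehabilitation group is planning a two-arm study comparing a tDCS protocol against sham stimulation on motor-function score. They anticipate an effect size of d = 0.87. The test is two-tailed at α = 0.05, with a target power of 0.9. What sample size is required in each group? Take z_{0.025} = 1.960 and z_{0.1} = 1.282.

n = 28 per group

For two independent groups with equal n: n = 2·((z_{α/2} + z_β) / d)².
z_{α/2} + z_β = 1.960 + 1.282 = 3.242.
n = 2 × (3.242 / 0.87)² = 2 × 3.726² = 2 × 13.89 = 27.8.
Round up to the next whole participant.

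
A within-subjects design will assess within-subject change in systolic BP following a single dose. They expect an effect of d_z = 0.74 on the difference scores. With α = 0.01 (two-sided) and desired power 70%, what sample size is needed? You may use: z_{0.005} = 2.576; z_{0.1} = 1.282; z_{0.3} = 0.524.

For a paired (one-sample on differences) test: n = ((z_{α/2} + z_β) / d)².
z_{α/2} + z_β = 2.576 + 0.524 = 3.100.
n = (3.100 / 0.74)² = 4.189² = 17.55.
Round up.

n = 18 pairs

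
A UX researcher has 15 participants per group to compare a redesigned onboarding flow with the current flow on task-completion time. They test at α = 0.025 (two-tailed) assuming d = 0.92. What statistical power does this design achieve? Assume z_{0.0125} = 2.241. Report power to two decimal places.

power ≈ 0.61

For two equal groups, power = Φ(d·√(n/2) − z_{α/2}).
d·√(n/2) = 0.92 × √(15/2) = 0.92 × 2.739 = 2.520.
z_β = 2.520 − 2.241 = 0.279.
Power = Φ(0.279) = 0.610.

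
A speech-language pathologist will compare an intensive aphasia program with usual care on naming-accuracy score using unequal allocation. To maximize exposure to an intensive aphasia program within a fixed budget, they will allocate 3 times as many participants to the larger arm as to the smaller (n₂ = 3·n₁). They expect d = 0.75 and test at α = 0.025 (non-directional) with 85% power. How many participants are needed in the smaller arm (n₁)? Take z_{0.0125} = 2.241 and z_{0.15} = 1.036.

n₁ = 26

With allocation ratio k = n₂/n₁ = 3, Var(x̄₁−x̄₂) = σ²(1/n₁ + 1/(k·n₁)) = σ²·(k+1)/(k·n₁).
So n₁ = (1 + 1/k)·((z_{α/2} + z_β)/d)² = 1.333 × (3.277/0.75)².
n₁ = 1.333 × 19.09 = 25.5.
Round up: n₁ = 26, giving n₂ = 3 × 26 = 78.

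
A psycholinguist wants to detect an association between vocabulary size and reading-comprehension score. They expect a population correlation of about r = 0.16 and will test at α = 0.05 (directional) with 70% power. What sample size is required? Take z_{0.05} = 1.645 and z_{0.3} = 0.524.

Fisher's z: C = ½·ln((1+r)/(1−r)) = ½·ln(1.3810) = 0.1614.
n = ((z_{α} + z_β)/C)² + 3.
(1.645 + 0.524) / 0.1614 = 2.169 / 0.1614 = 13.439.
n = 13.439² + 3 = 180.60 + 3 = 183.6.
Round up.

n = 184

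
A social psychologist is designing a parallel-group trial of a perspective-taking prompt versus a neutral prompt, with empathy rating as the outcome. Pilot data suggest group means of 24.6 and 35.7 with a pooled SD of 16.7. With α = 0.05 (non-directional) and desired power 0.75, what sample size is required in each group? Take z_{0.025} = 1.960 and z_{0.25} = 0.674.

Cohen's d = |M₁ − M₂| / SD_pooled = |24.6 − 35.7| / 16.7 = 11.1 / 16.7 = 0.665.
For two independent groups with equal n: n = 2·((z_{α/2} + z_β) / d)².
z_{α/2} + z_β = 1.960 + 0.674 = 2.634.
n = 2 × (2.634 / 0.665)² = 2 × 3.961² = 2 × 15.69 = 31.4.
Round up to the next whole participant.

n = 32 per group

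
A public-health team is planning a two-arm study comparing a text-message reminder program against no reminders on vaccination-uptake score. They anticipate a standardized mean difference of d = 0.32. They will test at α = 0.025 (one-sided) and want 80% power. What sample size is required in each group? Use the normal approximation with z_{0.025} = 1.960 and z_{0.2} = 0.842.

For two independent groups with equal n: n = 2·((z_{α} + z_β) / d)².
z_{α} + z_β = 1.960 + 0.842 = 2.802.
n = 2 × (2.802 / 0.32)² = 2 × 8.756² = 2 × 76.67 = 153.3.
Round up to the next whole participant.

n = 154 per group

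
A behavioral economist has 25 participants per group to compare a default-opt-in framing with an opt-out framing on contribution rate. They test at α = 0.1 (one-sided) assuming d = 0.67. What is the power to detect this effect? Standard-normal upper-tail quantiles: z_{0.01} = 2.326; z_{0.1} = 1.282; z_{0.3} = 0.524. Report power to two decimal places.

For two equal groups, power = Φ(d·√(n/2) − z_{α}).
d·√(n/2) = 0.67 × √(25/2) = 0.67 × 3.536 = 2.369.
z_β = 2.369 − 1.282 = 1.087.
Power = Φ(1.087) = 0.861.

power ≈ 0.86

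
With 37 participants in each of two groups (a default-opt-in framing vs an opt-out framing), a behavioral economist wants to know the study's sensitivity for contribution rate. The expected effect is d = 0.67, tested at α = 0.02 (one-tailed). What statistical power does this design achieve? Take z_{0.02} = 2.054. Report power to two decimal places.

For two equal groups, power = Φ(d·√(n/2) − z_{α}).
d·√(n/2) = 0.67 × √(37/2) = 0.67 × 4.301 = 2.882.
z_β = 2.882 − 2.054 = 0.828.
Power = Φ(0.828) = 0.796.

power ≈ 0.80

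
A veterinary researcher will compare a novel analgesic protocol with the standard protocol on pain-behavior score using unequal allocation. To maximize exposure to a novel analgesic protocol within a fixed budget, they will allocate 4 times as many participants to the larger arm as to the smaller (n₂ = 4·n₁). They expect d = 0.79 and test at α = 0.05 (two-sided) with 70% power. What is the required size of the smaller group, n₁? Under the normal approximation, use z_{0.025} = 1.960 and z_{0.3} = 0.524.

With allocation ratio k = n₂/n₁ = 4, Var(x̄₁−x̄₂) = σ²(1/n₁ + 1/(k·n₁)) = σ²·(k+1)/(k·n₁).
So n₁ = (1 + 1/k)·((z_{α/2} + z_β)/d)² = 1.250 × (2.484/0.79)².
n₁ = 1.250 × 9.89 = 12.4.
Round up: n₁ = 13, giving n₂ = 4 × 13 = 52.

n₁ = 13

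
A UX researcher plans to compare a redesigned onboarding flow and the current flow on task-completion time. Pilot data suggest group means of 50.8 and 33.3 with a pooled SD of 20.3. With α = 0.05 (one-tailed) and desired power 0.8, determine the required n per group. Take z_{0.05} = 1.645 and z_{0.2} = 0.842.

Cohen's d = |M₁ − M₂| / SD_pooled = |50.8 − 33.3| / 20.3 = 17.5 / 20.3 = 0.862.
For two independent groups with equal n: n = 2·((z_{α} + z_β) / d)².
z_{α} + z_β = 1.645 + 0.842 = 2.487.
n = 2 × (2.487 / 0.862)² = 2 × 2.885² = 2 × 8.32 = 16.6.
Round up to the next whole participant.

n = 17 per group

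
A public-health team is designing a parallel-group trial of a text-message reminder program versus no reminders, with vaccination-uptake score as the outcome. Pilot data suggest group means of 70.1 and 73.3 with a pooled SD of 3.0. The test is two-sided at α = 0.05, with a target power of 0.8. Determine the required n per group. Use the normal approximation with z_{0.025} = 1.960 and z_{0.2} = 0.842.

Cohen's d = |M₁ − M₂| / SD_pooled = |70.1 − 73.3| / 3.0 = 3.2 / 3.0 = 1.067.
For two independent groups with equal n: n = 2·((z_{α/2} + z_β) / d)².
z_{α/2} + z_β = 1.960 + 0.842 = 2.802.
n = 2 × (2.802 / 1.067)² = 2 × 2.626² = 2 × 6.90 = 13.8.
Round up to the next whole participant.

n = 14 per group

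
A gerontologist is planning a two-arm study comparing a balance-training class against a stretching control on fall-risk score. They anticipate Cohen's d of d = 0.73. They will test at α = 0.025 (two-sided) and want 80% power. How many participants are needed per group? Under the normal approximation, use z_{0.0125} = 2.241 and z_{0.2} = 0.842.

n = 36 per group

For two independent groups with equal n: n = 2·((z_{α/2} + z_β) / d)².
z_{α/2} + z_β = 2.241 + 0.842 = 3.083.
n = 2 × (3.083 / 0.73)² = 2 × 4.223² = 2 × 17.84 = 35.7.
Round up to the next whole participant.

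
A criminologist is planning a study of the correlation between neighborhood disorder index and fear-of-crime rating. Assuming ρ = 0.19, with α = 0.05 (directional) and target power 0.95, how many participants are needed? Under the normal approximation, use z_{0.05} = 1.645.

Fisher's z: C = ½·ln((1+r)/(1−r)) = ½·ln(1.4691) = 0.1923.
n = ((z_{α} + z_β)/C)² + 3.
(1.645 + 1.645) / 0.1923 = 3.290 / 0.1923 = 17.109.
n = 17.109² + 3 = 292.71 + 3 = 295.7.
Round up.

n = 296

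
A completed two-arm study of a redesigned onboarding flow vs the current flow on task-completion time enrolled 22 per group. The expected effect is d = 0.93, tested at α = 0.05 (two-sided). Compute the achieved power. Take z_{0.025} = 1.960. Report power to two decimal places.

power ≈ 0.87

For two equal groups, power = Φ(d·√(n/2) − z_{α/2}).
d·√(n/2) = 0.93 × √(22/2) = 0.93 × 3.317 = 3.084.
z_β = 3.084 − 1.960 = 1.124.
Power = Φ(1.124) = 0.870.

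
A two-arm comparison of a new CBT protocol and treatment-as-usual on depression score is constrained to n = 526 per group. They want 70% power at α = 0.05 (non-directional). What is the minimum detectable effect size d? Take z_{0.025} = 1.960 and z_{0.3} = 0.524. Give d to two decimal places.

d_min ≈ 0.15

For two independent groups of n = 526 each: d_min = (z_{α/2} + z_β)·√(2/n).
z-sum = 1.960 + 0.524 = 2.484.
d_min = 2.484 × √(2/526) = 2.484 × 0.0617 = 0.153.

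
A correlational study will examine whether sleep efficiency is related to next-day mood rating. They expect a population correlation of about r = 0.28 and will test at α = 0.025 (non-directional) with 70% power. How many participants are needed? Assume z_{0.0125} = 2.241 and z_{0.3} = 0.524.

n = 96

Fisher's z: C = ½·ln((1+r)/(1−r)) = ½·ln(1.7778) = 0.2877.
n = ((z_{α/2} + z_β)/C)² + 3.
(2.241 + 0.524) / 0.2877 = 2.765 / 0.2877 = 9.611.
n = 9.611² + 3 = 92.37 + 3 = 95.4.
Round up.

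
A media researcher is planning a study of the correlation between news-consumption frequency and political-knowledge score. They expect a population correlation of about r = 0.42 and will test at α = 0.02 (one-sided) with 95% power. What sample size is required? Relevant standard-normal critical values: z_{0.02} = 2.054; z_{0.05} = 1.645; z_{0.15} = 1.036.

Fisher's z: C = ½·ln((1+r)/(1−r)) = ½·ln(2.4483) = 0.4477.
n = ((z_{α} + z_β)/C)² + 3.
(2.054 + 1.645) / 0.4477 = 3.699 / 0.4477 = 8.262.
n = 8.262² + 3 = 68.26 + 3 = 71.3.
Round up.

n = 72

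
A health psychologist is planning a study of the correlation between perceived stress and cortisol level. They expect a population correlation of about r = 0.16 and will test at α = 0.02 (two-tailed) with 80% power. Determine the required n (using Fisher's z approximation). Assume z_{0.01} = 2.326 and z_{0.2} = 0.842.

Fisher's z: C = ½·ln((1+r)/(1−r)) = ½·ln(1.3810) = 0.1614.
n = ((z_{α/2} + z_β)/C)² + 3.
(2.326 + 0.842) / 0.1614 = 3.168 / 0.1614 = 19.628.
n = 19.628² + 3 = 385.27 + 3 = 388.3.
Round up.

n = 389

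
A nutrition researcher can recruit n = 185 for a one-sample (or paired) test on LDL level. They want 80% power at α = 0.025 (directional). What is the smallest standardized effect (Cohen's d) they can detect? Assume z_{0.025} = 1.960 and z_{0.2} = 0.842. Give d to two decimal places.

d_min ≈ 0.21

For a single sample (or paired design) of n = 185: d_min = (z_{α} + z_β)/√n.
z-sum = 1.960 + 0.842 = 2.802.
d_min = 2.802 / √185 = 2.802 / 13.601 = 0.206.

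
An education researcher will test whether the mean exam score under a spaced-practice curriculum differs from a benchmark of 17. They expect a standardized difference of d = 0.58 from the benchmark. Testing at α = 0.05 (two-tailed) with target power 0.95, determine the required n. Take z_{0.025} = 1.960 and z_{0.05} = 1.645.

n = 39

For a one-sample test: n = ((z_{α/2} + z_β) / d)².
z_{α/2} + z_β = 1.960 + 1.645 = 3.605.
n = (3.605 / 0.58)² = 6.216² = 38.63.
Round up.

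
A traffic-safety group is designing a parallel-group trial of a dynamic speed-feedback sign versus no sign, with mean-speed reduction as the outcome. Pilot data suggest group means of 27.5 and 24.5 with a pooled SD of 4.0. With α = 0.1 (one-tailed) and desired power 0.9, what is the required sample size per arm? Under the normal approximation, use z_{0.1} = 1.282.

n = 24 per group

Cohen's d = |M₁ − M₂| / SD_pooled = |27.5 − 24.5| / 4.0 = 3.0 / 4.0 = 0.750.
For two independent groups with equal n: n = 2·((z_{α} + z_β) / d)².
z_{α} + z_β = 1.282 + 1.282 = 2.564.
n = 2 × (2.564 / 0.750)² = 2 × 3.419² = 2 × 11.69 = 23.4.
Round up to the next whole participant.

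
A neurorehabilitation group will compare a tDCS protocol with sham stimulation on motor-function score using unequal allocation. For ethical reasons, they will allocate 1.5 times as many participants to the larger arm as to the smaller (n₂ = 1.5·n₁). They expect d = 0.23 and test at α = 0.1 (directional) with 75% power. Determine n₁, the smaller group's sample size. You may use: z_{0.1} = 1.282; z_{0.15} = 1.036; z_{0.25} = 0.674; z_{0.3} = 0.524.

n₁ = 121

With allocation ratio k = n₂/n₁ = 1.5, Var(x̄₁−x̄₂) = σ²(1/n₁ + 1/(k·n₁)) = σ²·(k+1)/(k·n₁).
So n₁ = (1 + 1/k)·((z_{α} + z_β)/d)² = 1.667 × (1.956/0.23)².
n₁ = 1.667 × 72.32 = 120.5.
Round up: n₁ = 121, giving n₂ = ⌈1.5 × 121⌉ = ⌈181.5⌉ = 182.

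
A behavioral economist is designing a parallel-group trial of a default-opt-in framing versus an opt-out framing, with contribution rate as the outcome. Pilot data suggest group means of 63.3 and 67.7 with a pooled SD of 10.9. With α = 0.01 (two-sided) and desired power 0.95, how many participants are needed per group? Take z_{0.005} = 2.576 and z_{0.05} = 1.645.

Cohen's d = |M₁ − M₂| / SD_pooled = |63.3 − 67.7| / 10.9 = 4.4 / 10.9 = 0.404.
For two independent groups with equal n: n = 2·((z_{α/2} + z_β) / d)².
z_{α/2} + z_β = 2.576 + 1.645 = 4.221.
n = 2 × (4.221 / 0.404)² = 2 × 10.448² = 2 × 109.16 = 218.3.
Round up to the next whole participant.

n = 219 per group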